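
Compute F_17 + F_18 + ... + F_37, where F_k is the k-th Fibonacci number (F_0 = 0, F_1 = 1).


Use the identity sum_{k=0}^{N} F_k = F_{N+2} - 1 (which follows from F_{k+2} - F_{k+1} = F_k). Then
sum_{k=17}^{37} F_k = (F_{39} - 1) - (F_{18} - 1) = F_{39} - F_{18}.
Computing: F_{39} = 63245986, F_{18} = 2584, so
Sum = 63245986 - 2584 = 63243402.

63243402


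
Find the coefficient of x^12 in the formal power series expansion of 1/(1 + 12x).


Write 1/(1 + c x) = 1/(1 - (-c) x) and apply the geometric-series identity
1/(1 - y) = sum_{k>=0} y^k to get 1/(1 + c x) = sum_{k>=0} (-c)^k x^k.
So the coefficient of x^k is (-c)^k = (-1)^k * c^k.
Here c = 12 and k = 12:
(-12)^12 = 1 * 8916100448256 = 8916100448256

8916100448256


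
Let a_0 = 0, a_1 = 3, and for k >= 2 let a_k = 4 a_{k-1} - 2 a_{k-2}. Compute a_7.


Iterating the recurrence forward:
a_0 = 0
a_1 = 3
a_2 = 4*3 - 2*0 = 12
a_3 = 4*12 - 2*3 = 42
a_4 = 4*42 - 2*12 = 144
a_5 = 4*144 - 2*42 = 492
a_6 = 4*492 - 2*144 = 1680
a_7 = 4*1680 - 2*492 = 5736
So a_7 = 5736.

5736


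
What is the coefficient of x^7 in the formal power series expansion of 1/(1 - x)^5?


The expansion 1/(1 - x)^r = sum_{k>=0} C(k + r - 1, r - 1) x^k follows from the multiset / negative-binomial theorem (or from repeated differentiation of the geometric series).
For r = 5 and k = 7:
C(11, 4) = 39916800 / (24 * 5040) = 330.

330


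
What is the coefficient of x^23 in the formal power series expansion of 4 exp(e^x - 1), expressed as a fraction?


exp(e^x - 1) is the exponential generating function for the Bell numbers Bell_k: exp(e^x - 1) = sum_{k>=0} Bell_k x^k / k!.
So the coefficient of x^23 in 4 exp(e^x - 1) is 4 Bell_23 / 23!.
Computing: Bell_23 = 44152005855084346 and 23! = 25852016738884976640000, giving
4 * 44152005855084346/25852016738884976640000 = 22076002927542173/3231502092360622080000.

22076002927542173/3231502092360622080000


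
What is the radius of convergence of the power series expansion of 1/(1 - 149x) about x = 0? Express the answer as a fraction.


Expanding 1/(1 - 149x) = sum_{k>=0} 149^k x^k, the series converges when |149x| < 1, i.e., |x| < 1/149.
So the radius of convergence is 1/149 = 1/149.

1/149


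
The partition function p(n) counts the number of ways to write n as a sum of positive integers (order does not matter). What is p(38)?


Using the generating function prod_{k>=1} 1/(1-x^k), we compute p(38).
By dynamic programming over parts 1 through 38:
p(38) = 26015

26015


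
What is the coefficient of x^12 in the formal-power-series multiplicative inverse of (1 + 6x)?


The inverse is 1/(1 + 6x). Apply the geometric identity 1/(1 - y) = sum_{k>=0} y^k with y = -6x:
1/(1 + 6x) = sum_{k>=0} (-6)^k x^k.
So the coefficient of x^12 is (-6)^12 = 2176782336.

2176782336


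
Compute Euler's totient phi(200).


phi(n) counts integers in [1, n] coprime to n. Using the multiplicative formula phi(n) = n * prod_{p | n} (1 - 1/p):
200 = 2^3 * 5^2, so
phi(200) = 200 * (1 - 1/2) * (1 - 1/5) = 80.

80


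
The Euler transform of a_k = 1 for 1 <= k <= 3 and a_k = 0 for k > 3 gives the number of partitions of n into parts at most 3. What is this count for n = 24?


Partitions of 24 into parts at most 3:
Using generating function (1-x)^(-1)(1-x^2)^(-1)(1-x^3)^(-1),
the coefficient of x^24 = 61

61


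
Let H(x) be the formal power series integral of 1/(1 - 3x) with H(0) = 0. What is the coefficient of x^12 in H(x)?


1/(1 - 3x) = sum_{k>=0} 3^k x^k. Integrating termwise with H(0) = 0:
H(x) = sum_{k>=0} 3^k x^(k+1) / (k+1) = sum_{m>=1} 3^(m-1) x^m / m.
For m = 12: 3^11/12 = 177147/12 = 59049/4.

59049/4


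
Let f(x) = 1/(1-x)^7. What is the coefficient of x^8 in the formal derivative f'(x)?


Differentiate: d/dx [ 1/(1-x)^r ] = r / (1-x)^(r+1).
Here r = 7, so f'(x) = 7 / (1-x)^8.
The expansion of 1/(1-x)^(r+1) has coefficient of x^n equal to C(n+r, r).
So the coefficient of x^8 in f'(x) is
7 * C(15, 7) = 7 * 6435 = 45045

45045


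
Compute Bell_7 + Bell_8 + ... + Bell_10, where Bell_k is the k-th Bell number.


Recall Bell_k counts set partitions of a k-set (with Bell_0 = 1 by convention).
Bell_7 through Bell_10: 877, 4140, 21147, 115975
Sum = 877 + 4140 + 21147 + 115975 = 142139.

142139


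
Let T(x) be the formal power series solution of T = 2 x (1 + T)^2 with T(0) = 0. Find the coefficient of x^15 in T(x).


Apply the Lagrange inversion formula: if T = 2 x * phi(T) with phi(t) = (1 + t)^2, then [x^n] T = 2^n * (1/n) [t^(n-1)] phi(t)^n = 2^n * (1/n) [t^(n-1)] (1 + t)^(2n) = 2^n * (1/n) C(2n, n-1).
Using the identity C(2n, n-1) = C(2n, n) * n / (n+1), the unscaled factor equals C(2n, n) / (n+1) = C_n, the n-th Catalan number.
For n = 15: C_15 = C(30, 15) / 16 = 155117520/16 = 9694845.
With the 2^15 = 32768 factor, the coefficient is 32768 * 9694845 = 317680680960.

317680680960


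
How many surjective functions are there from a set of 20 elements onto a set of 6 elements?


By inclusion-exclusion on which target elements are missed, the number of surjections from an n-set onto a k-set is
surj(n, k) = sum_{j=0}^{k} (-1)^j C(k, j) (k - j)^n.
Equivalently surj(n, k) = k! * S(n, k), where S(n, k) is the Stirling number of the second kind.
For n = 20, k = 6:
S(20, 6) = 4306078895384, so
surj = 6! * 4306078895384 = 720 * 4306078895384 = 3100376804676480.

3100376804676480


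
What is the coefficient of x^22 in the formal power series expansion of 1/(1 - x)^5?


The negative binomial / multiset identity is
1/(1 - x)^r = sum_{k>=0} C(k + r - 1, r - 1) x^k.
Here r = 5 and k = 22, so the coefficient is
C(22 + 4, 4) = C(26, 4)
= 14950

14950


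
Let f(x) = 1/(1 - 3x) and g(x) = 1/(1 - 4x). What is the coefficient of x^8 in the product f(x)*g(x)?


The coefficient of x^n in f*g is the Cauchy product: sum_{k=0}^{n} a^k * b^(n-k).
With a=3, b=4, n=8:
sum_{k=0}^{8} 3^k * 4^(8-k)
= 242461

242461


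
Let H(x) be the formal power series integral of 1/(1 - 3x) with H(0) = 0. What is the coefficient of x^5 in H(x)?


1/(1 - 3x) = sum_{k>=0} 3^k x^k. Integrating termwise with H(0) = 0:
H(x) = sum_{k>=0} 3^k x^(k+1) / (k+1) = sum_{m>=1} 3^(m-1) x^m / m.
For m = 5: 3^4/5 = 81/5 = 81/5.

81/5


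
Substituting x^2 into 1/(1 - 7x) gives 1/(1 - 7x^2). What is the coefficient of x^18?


The coefficient of x^(2m) in 1/(1 - 7x^2) is 7^m.
With n = 18 = 2*9, the coefficient is 7^9 = 40353607.

40353607


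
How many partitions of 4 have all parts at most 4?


Using the generating function (1-x)^(-1)(1-x^2)^(-1)...(1-x^4)^(-1),
the coefficient of x^4 counts these restricted partitions.
Result = 5

5


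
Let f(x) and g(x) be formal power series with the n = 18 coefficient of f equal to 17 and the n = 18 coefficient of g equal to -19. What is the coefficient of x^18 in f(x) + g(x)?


Addition of formal power series is termwise.
The coefficient of x^18 in f + g = 17 + -19
= -2

-2


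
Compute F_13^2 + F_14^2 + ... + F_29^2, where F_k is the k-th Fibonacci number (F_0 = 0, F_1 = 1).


There is a standard identity sum_{k=0}^{N} F_k^2 = F_N * F_{N+1} (proved inductively from the telescoping relation F_k^2 = F_k F_{k+1} - F_{k-1} F_k). Then
sum_{k=13}^{29} F_k^2 = F_29 F_30 - F_12 F_13.
Computing: F_29 = 514229, F_30 = 832040, F_12 = 144, F_13 = 233.
Sum = 514229 * 832040 - 144 * 233 = 427859063608.

427859063608


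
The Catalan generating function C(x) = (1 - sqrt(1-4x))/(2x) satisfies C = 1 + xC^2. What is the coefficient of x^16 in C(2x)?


Substituting x -> 2x scales the n-th coefficient by 2^n, so [x^16] C(2x) = 2^16 * C_16.
C_16 = C(2*16, 16)/(17) = 601080390/17 = 35357670.
So 2^16 * 35357670 = 65536 * 35357670 = 2317200261120.

2317200261120


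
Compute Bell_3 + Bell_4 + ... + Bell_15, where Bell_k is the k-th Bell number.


Recall Bell_k counts set partitions of a k-set (with Bell_0 = 1 by convention).
Bell_3 through Bell_15: 5, 15, 52, 203, 877, 4140, 21147, 115975, 678570, 4213597, 27644437, 190899322, 1382958545
Sum = 5 + 15 + 52 + 203 + 877 + 4140 + 21147 + 115975 + 678570 + 4213597 + 27644437 + 190899322 + 1382958545 = 1606536885.

1606536885


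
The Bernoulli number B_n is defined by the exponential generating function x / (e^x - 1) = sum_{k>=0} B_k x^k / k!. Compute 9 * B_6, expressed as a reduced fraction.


Bernoulli numbers can also be computed recursively via B_0 = 1 and sum_{j=0}^{m} C(m+1, j) B_j = 0 for m >= 1. Odd-index Bernoulli numbers vanish for k >= 3.
Computing B_6 = 1/42, so 9 * B_6 = 9 * 1/42 = 3/14.

3/14


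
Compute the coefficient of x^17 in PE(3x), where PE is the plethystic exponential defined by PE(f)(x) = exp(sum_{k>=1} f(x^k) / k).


With f(x) = 3x, the exponent is sum_{k>=1} 3 x^k / k = 3 * (-ln(1 - x)). Exponentiating:
PE(3x) = exp(-3 ln(1 - x)) = 1/(1 - x)^3.
By the negative binomial expansion, [x^n] 1/(1 - x)^3 = C(n + 2, 2).
For n = 17: C(19, 2) = 171.

171


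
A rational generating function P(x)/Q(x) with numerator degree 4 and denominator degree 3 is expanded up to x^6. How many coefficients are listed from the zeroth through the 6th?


Expanding up to x^6 gives the coefficients for x^0, x^1, ..., x^6.
That is 6 + 1 = 7 coefficients in total.

7


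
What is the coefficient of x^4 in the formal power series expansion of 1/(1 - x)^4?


The expansion 1/(1 - x)^r = sum_{k>=0} C(k + r - 1, r - 1) x^k follows from the multiset / negative-binomial theorem (or from repeated differentiation of the geometric series).
For r = 4 and k = 4:
C(7, 3) = 5040 / (6 * 24) = 35.

35


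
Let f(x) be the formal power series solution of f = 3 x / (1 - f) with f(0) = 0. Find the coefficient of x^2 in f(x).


Apply Lagrange inversion: f = 3 x * phi(f) with phi(t) = 1/(1 - t), so
[x^n] f = 3^n * (1/n) [t^(n-1)] phi(t)^n = 3^n * (1/n) [t^(n-1)] (1 - t)^(-n) = 3^n * (1/n) C(2n - 2, n - 1) = 3^n * C_{n-1}.
For n = 2: C_1 = C(2, 1) / 2 = 2/2 = 1.
With the 3^2 = 9 factor, the coefficient is 9 * 1 = 9.

9


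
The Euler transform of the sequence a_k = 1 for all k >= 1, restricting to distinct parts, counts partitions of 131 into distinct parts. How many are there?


Partitions of 131 into distinct parts can be computed via generating function.
Product (1+x)(1+x^2)(1+x^3)...
The coefficient of x^131 = 5010688

5010688


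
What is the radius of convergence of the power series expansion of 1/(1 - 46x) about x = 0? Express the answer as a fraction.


Expanding 1/(1 - 46x) = sum_{k>=0} 46^k x^k, the series converges when |46x| < 1, i.e., |x| < 1/46.
So the radius of convergence is 1/46 = 1/46.

1/46


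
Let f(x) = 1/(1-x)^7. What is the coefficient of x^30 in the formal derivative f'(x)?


Differentiate: d/dx [ 1/(1-x)^r ] = r / (1-x)^(r+1).
Here r = 7, so f'(x) = 7 / (1-x)^8.
The expansion of 1/(1-x)^(r+1) has coefficient of x^n equal to C(n+r, r).
So the coefficient of x^30 in f'(x) is
7 * C(37, 7) = 7 * 10295472 = 72068304

72068304


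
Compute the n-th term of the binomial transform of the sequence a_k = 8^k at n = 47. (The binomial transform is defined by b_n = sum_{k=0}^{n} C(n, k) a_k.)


With a_k = 8^k, b_n = sum_{k=0}^{n} C(n, k) 8^k = (1 + 8)^n by the binomial theorem.
For n = 47: (1 + 8)^47 = 9^47 = 706965049015104706497203195837614914543357369.

706965049015104706497203195837614914543357369


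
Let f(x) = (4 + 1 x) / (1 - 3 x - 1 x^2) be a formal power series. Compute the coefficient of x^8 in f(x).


Write f(x) = sum_{k>=0} a_k x^k. Multiplying both sides by 1 - 3 x - 1 x^2 gives
(1 - 3 x - 1 x^2) sum_{k>=0} a_k x^k = 4 + 1 x.
Matching coefficients:
 x^0: a_0 = 4
 x^1: a_1 - 3 a_0 = 1  =>  a_1 = 3*4 + 1 = 13
 x^k (k >= 2): a_k = 3 a_{k-1} + 1 a_{k-2}.
Iterating: a_2 = 43, a_3 = 142, a_4 = 469, a_5 = 1549, a_6 = 5116, a_7 = 16897, a_8 = 55807.
So the coefficient of x^8 is 55807.

55807


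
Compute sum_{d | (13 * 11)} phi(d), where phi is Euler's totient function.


First, 13 * 11 = 143. One classical identity is sum_{d | n} phi(d) = n (each k in [1, n] has a unique gcd with n, and among the k's with gcd(k, n) = n/d there are phi(d) of them). So the sum equals 143. We also verify directly:
Divisors of 143: 1, 11, 13, 143.
phi values: 1, 10, 12, 120.
Sum = 143.

143


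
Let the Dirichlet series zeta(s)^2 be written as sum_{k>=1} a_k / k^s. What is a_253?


The Dirichlet convolution of the constant function 1 with itself gives (1 * 1)(k) = sum_{d | k} 1 = d(k), the number of positive divisors of k.
Since zeta(s) = sum_{k>=1} 1/k^s, we have zeta(s)^2 = sum_{k>=1} d(k)/k^s, so a_k = d(k).
For k = 253: the divisors are 1, 11, 23, 253.
Count = 4.

4


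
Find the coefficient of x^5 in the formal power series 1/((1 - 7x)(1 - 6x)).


By partial fractions or Cauchy convolution:
The coefficient equals sum_{k=0}^{5} 7^k * 6^(5-k).
= 70993

70993


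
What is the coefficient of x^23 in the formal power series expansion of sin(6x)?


The Maclaurin series is sin(t) = sum_{k>=0} (-1)^k t^(2k+1) / (2k+1)!, so substituting t = 6x, only odd powers of x are nonzero, with coefficient of x^(2k+1) equal to (-1)^k 6^(2k+1) / (2k+1)!.
Write 23 = 2*11 + 1, giving the coefficient (-1)^11 * 6^23 / 23! = -789730223053602816/25852016738884976640000 = -76527504/2505147019375.

-76527504/2505147019375


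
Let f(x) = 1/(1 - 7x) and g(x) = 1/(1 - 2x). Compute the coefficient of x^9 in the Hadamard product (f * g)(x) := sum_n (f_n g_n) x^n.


f has coefficients f_k = 7^k and g has coefficients g_k = 2^k, so the Hadamard product has coefficient (f*g)_k = 7^k * 2^k = 14^k.
For k = 9: 14^9 = 20661046784.

20661046784


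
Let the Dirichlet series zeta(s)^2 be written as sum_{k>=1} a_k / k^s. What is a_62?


The Dirichlet convolution of the constant function 1 with itself gives (1 * 1)(k) = sum_{d | k} 1 = d(k), the number of positive divisors of k.
Since zeta(s) = sum_{k>=1} 1/k^s, we have zeta(s)^2 = sum_{k>=1} d(k)/k^s, so a_k = d(k).
For k = 62: the divisors are 1, 2, 31, 62.
Count = 4.

4


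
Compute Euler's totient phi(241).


phi(n) counts integers in [1, n] coprime to n. Using the multiplicative formula phi(n) = n * prod_{p | n} (1 - 1/p):
241 = 241, so
phi(241) = 241 * (1 - 1/241) = 240.

240


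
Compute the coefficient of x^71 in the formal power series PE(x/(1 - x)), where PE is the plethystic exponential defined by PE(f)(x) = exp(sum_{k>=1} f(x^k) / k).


For f(x) = x/(1 - x) we have
sum_{k>=1} f(x^k) / k = sum_{k>=1} (1/k) * x^k / (1 - x^k) = sum_{k, m >= 1} x^(k m) / k,
which after exponentiating simplifies to
PE(x/(1 - x)) = prod_{k>=1} 1 / (1 - x^k).
This is the generating function for the partition function p(n), so the coefficient of x^71 is p(71).
Computing p(71) by dynamic programming over parts 1, 2, ..., 71: p(71) = 4697205.

4697205


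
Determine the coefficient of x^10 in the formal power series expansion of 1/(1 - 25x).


The geometric series identity gives 1/(1 - c x) = sum_{k>=0} c^k x^k, so the coefficient of x^k is c^k.
Here c = 25 and k = 10.
Computing: 25^10 = 95367431640625

95367431640625


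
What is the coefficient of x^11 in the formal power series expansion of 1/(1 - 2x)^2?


The general identity 1/(1 - c x)^r = sum_{k>=0} c^k C(k + r - 1, r - 1) x^k follows by substituting y = c x into 1/(1 - y)^r = sum_{k>=0} C(k + r - 1, r - 1) y^k.
For c = 2, r = 2, k = 11:
2^11 * C(12, 1) = 2048 * 12 = 24576.

24576


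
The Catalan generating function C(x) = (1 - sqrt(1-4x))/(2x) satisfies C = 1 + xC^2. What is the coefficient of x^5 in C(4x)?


Substituting x -> 4x scales the n-th coefficient by 4^n, so [x^5] C(4x) = 4^5 * C_5.
C_5 = C(2*5, 5)/(6) = 252/6 = 42.
So 4^5 * 42 = 1024 * 42 = 43008.

43008


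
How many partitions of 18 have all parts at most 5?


Using the generating function (1-x)^(-1)(1-x^2)^(-1)...(1-x^5)^(-1),
the coefficient of x^18 counts these restricted partitions.
Result = 141

141


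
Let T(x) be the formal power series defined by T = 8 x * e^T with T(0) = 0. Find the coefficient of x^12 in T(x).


Apply the Lagrange inversion formula: if T = 8 x * phi(T) with phi(t) = e^t, then
[x^n] T = 8^n * (1/n) [t^(n-1)] phi(t)^n = 8^n * (1/n) [t^(n-1)] e^(n t) = 8^n * (1/n) * n^(n-1) / (n-1)! = 8^n * n^(n-1) / n!.
When c = 1 this is the Cayley count of rooted labeled trees on n vertices, divided by n!.
For n = 12: 8^12 * 12^11 / 12! = 68719476736 * 743008370688/479001600 = 205195258022068224/1925.

205195258022068224/1925


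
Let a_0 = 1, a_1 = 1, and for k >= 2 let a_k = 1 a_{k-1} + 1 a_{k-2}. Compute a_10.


Iterating the recurrence forward:
a_0 = 1
a_1 = 1
a_2 = 1*1 + 1*1 = 2
a_3 = 1*2 + 1*1 = 3
a_4 = 1*3 + 1*2 = 5
a_5 = 1*5 + 1*3 = 8
a_6 = 1*8 + 1*5 = 13
a_7 = 1*13 + 1*8 = 21
a_8 = 1*21 + 1*13 = 34
a_9 = 1*34 + 1*21 = 55
a_10 = 1*55 + 1*34 = 89
So a_10 = 89.

89


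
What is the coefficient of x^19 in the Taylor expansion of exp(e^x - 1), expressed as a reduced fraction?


exp(e^x - 1) = sum_{k>=0} Bell_k x^k / k!, where Bell_k is the k-th Bell number.
So the coefficient of x^19 is Bell_19 / 19!.
Computing: Bell_19 = 5832742205057 and 19! = 121645100408832000, giving
5832742205057/121645100408832000 = 5832742205057/121645100408832000.

5832742205057/121645100408832000


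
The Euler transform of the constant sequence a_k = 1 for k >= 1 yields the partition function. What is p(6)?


The Euler transform converts the sequence a_k = 1 into the number of integer partitions.
Using the recurrence or dynamic programming:
p(6) = 11

11


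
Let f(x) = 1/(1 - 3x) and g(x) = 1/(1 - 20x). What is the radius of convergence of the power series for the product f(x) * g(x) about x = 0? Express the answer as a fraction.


The radius of 1/(1 - 3x) is 1/3 (nearest singularity at x = 1/3), and the radius of 1/(1 - 20x) is 1/20.
The product f(x)*g(x) = 1/((1 - 3x)(1 - 20x)) has singularities at both 1/3 and 1/20, so its radius of convergence is the distance to the nearest one:
min(1/3, 1/20) = 1/20.

1/20


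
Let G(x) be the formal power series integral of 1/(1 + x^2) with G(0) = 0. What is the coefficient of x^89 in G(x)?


1/(1 + x^2) = sum_{j>=0} (-1)^j x^(2j). Integrating termwise with G(0) = 0:
G(x) = sum_{j>=0} (-1)^j x^(2j+1) / (2j+1) = arctan(x).
Only odd powers are nonzero. For x^89 write 89 = 2*44 + 1, giving
(-1)^44 / 89 = 1/89 = 1/89.

1/89


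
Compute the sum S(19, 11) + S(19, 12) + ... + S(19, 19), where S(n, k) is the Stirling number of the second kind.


By definition, S(n, k) counts partitions of an n-set into exactly k nonempty blocks.
Computing row n = 19 for k = 11..19:
S(19, k): 129413217791, 23466951300, 2892439160, 243577530, 13916778, 527136, 12597, 171, 1
Sum = 156030642464.

156030642464


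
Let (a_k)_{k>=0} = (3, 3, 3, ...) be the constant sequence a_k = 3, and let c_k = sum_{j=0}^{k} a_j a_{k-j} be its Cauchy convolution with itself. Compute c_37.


Since a_j = 3 for all j >= 0, the convolution sum becomes
c_k = sum_{j=0}^{k} 3 * 3 = 9 * (k + 1).
Equivalently, the generating function of (a_k) is 3/(1 - x) and its square is 9/(1 - x)^2 = sum_{k>=0} 9(k + 1) x^k.
For k = 37: 9 * 38 = 342.

342


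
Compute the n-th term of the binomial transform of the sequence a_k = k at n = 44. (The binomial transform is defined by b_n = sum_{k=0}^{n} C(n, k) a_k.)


With a_k = k, b_n = sum_{k=0}^{n} C(n, k) k. Using k * C(n, k) = n * C(n-1, k-1) gives b_n = n * sum_{k>=1} C(n-1, k-1) = n * 2^(n-1).
For n = 44: 44 * 2^43 = 44 * 8796093022208 = 387028092977152.

387028092977152


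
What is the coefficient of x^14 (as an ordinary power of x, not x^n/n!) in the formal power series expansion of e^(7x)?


The exponential series is e^y = sum_{k>=0} y^k / k!. Substituting y = 7x gives
e^(7x) = sum_{k>=0} 7^k x^k / k!.
So the coefficient of x^n is a^n/n! with a = 7, n = 14:
7^14 / 14! = 678223072849/87178291200 = 13841287201/1779148800

13841287201/1779148800


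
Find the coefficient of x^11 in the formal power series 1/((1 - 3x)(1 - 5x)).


By partial fractions or Cauchy convolution:
The coefficient equals sum_{k=0}^{11} 3^k * 5^(11-k).
= 121804592

121804592


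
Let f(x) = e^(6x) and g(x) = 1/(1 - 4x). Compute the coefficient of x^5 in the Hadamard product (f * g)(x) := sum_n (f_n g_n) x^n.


Expanding: f_k = 6^k/k! (from e^(6x)) and g_k = 4^k (from 1/(1 - 4x)). So the Hadamard coefficient (f * g)_k = 6^k 4^k / k! = (24)^k / k!.
For k = 5: 24^5/5! = 7962624/120 = 331776/5.

331776/5


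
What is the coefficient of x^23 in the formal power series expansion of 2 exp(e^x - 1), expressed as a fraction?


exp(e^x - 1) is the exponential generating function for the Bell numbers Bell_k: exp(e^x - 1) = sum_{k>=0} Bell_k x^k / k!.
So the coefficient of x^23 in 2 exp(e^x - 1) is 2 Bell_23 / 23!.
Computing: Bell_23 = 44152005855084346 and 23! = 25852016738884976640000, giving
2 * 44152005855084346/25852016738884976640000 = 22076002927542173/6463004184721244160000.

22076002927542173/6463004184721244160000


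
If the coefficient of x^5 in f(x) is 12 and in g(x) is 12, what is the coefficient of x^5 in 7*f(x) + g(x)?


Scalar multiplication scales coefficients: 7 * 12 = 84.
Then add the g coefficient: 84 + 12
= 96

96


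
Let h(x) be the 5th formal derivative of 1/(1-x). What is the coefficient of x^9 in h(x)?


Differentiating 5 times: d^5/dx^5 [1/(1-x)] = 5!/(1-x)^6.
The expansion 1/(1-x)^6 = sum_{k>=0} C(k+5, 5) x^k, so the coefficient of x^n in 5!/(1-x)^6 is 5! * C(n+5, 5).
For n = 9: 120 * C(14, 5) = 120 * 2002 = 240240

240240


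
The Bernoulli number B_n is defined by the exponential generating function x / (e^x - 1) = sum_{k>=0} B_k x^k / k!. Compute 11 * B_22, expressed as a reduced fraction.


Bernoulli numbers can also be computed recursively via B_0 = 1 and sum_{j=0}^{m} C(m+1, j) B_j = 0 for m >= 1. Odd-index Bernoulli numbers vanish for k >= 3.
Computing B_22 = 854513/138, so 11 * B_22 = 11 * 854513/138 = 9399643/138.

9399643/138


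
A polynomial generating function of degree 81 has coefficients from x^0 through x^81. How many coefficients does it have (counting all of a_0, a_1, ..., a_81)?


A polynomial of degree 81 takes the form a_0 + a_1 x + ... + a_81 x^81.
The number of coefficients is 81 + 1 = 82.

82


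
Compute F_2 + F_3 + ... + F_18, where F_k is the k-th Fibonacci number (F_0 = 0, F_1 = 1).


Use the identity sum_{k=0}^{N} F_k = F_{N+2} - 1 (which follows from F_{k+2} - F_{k+1} = F_k). Then
sum_{k=2}^{18} F_k = (F_{20} - 1) - (F_{3} - 1) = F_{20} - F_{3}.
Computing: F_{20} = 6765, F_{3} = 2, so
Sum = 6765 - 2 = 6763.

6763


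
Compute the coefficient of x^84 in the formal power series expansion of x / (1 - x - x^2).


Let f(x) = sum_{k>=0} a_k x^k. Multiplying f(x) * (1 - x - x^2) = x and matching coefficients gives a_0 = 0, a_1 = 1, and a_k = a_{k-1} + a_{k-2} for k >= 2. These are the Fibonacci numbers F_k.
Iterating from F_0 = 0, F_1 = 1:
F_0=0, F_1=1, F_2=1, F_3=2, F_4=3, F_5=5, F_6=8, F_7=13, F_8=21, F_9=34, ...
F_84 = 160500643816367088.

160500643816367088


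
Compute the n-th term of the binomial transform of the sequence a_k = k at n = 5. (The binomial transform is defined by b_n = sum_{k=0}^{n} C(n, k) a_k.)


With a_k = k, b_n = sum_{k=0}^{n} C(n, k) k. Using k * C(n, k) = n * C(n-1, k-1) gives b_n = n * sum_{k>=1} C(n-1, k-1) = n * 2^(n-1).
For n = 5: 5 * 2^4 = 5 * 16 = 80.

80


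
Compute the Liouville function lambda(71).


The Liouville function is lambda(k) = (-1)^Omega(k), where Omega(k) counts the prime factors of k with multiplicity.
Factoring: 71 = 71, so Omega(71) = 1.
lambda(71) = (-1)^1 = -1.

-1


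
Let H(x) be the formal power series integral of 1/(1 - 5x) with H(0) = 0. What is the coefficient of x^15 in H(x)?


1/(1 - 5x) = sum_{k>=0} 5^k x^k. Integrating termwise with H(0) = 0:
H(x) = sum_{k>=0} 5^k x^(k+1) / (k+1) = sum_{m>=1} 5^(m-1) x^m / m.
For m = 15: 5^14/15 = 6103515625/15 = 1220703125/3.

1220703125/3


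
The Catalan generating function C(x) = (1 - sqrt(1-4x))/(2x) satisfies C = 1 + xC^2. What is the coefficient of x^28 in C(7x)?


Substituting x -> 7x scales the n-th coefficient by 7^n, so [x^28] C(7x) = 7^28 * C_28.
C_28 = C(2*28, 28)/(29) = 7648690600760440/29 = 263747951750360.
So 7^28 * 263747951750360 = 459986536544739960976801 * 263747951750360 = 121320506846417282097162299403303398360.

121320506846417282097162299403303398360


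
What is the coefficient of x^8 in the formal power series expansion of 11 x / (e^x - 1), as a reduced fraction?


The exponential generating function for Bernoulli numbers is
x / (e^x - 1) = sum_{k>=0} B_k x^k / k!.
So the coefficient of x^8 in 11 x / (e^x - 1) is 11 B_8 / 8!.
Computing: B_8 = -1/30, 8! = 40320, giving
11 * -1/30 / 40320 = -11/1209600.

-11/1209600


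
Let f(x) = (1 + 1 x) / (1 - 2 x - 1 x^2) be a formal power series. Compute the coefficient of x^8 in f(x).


Write f(x) = sum_{k>=0} a_k x^k. Multiplying both sides by 1 - 2 x - 1 x^2 gives
(1 - 2 x - 1 x^2) sum_{k>=0} a_k x^k = 1 + 1 x.
Matching coefficients:
 x^0: a_0 = 1
 x^1: a_1 - 2 a_0 = 1  =>  a_1 = 2*1 + 1 = 3
 x^k (k >= 2): a_k = 2 a_{k-1} + 1 a_{k-2}.
Iterating: a_2 = 7, a_3 = 17, a_4 = 41, a_5 = 99, a_6 = 239, a_7 = 577, a_8 = 1393.
So the coefficient of x^8 is 1393.

1393


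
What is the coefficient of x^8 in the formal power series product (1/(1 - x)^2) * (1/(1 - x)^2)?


Combine the factors: (1/(1 - x)^2) * (1/(1 - x)^2) = 1/(1 - x)^4.
Then use 1/(1 - x)^r = sum_{k>=0} C(k + r - 1, r - 1) x^k with r = 4 and k = 8:
C(11, 3) = 165.

165


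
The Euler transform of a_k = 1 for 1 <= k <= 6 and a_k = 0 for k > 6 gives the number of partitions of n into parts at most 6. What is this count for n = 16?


Partitions of 16 into parts at most 6:
Using generating function (1-x)^(-1)(1-x^2)^(-1)...(1-x^6)^(-1),
the coefficient of x^16 = 136

136


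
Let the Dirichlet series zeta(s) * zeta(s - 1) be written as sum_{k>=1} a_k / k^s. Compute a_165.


Convolution gives a_k = sum_{d | k} d * 1 = sum_{d | k} d = sigma(k), the sum of positive divisors of k.
For k = 165, the divisors are 1, 3, 5, 11, 15, 33, 55, 165, so
sigma(165) = 1 + 3 + 5 + 11 + 15 + 33 + 55 + 165 = 288.

288


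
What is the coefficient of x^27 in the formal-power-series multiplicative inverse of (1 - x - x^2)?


Let the inverse be f(x) = sum_{k>=0} a_k x^k. From f(x) * (1 - x - x^2) = 1 and matching coefficients:
 x^0: a_0 = 1.
 x^1: a_1 - a_0 = 0, so a_1 = 1.
 x^k (k >= 2): a_k - a_{k-1} - a_{k-2} = 0, i.e. a_k = a_{k-1} + a_{k-2}.
This is the Fibonacci-type recurrence shifted so that a_0 = a_1 = 1.
Iterating: a_0=1, a_1=1, a_2=2, a_3=3, a_4=5, a_5=8, a_6=13, a_7=21, a_8=34, a_9=55, ...
a_27 = 317811.

317811


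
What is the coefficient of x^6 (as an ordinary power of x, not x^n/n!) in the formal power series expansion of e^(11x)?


The exponential series is e^y = sum_{k>=0} y^k / k!. Substituting y = 11x gives
e^(11x) = sum_{k>=0} 11^k x^k / k!.
So the coefficient of x^n is a^n/n! with a = 11, n = 6:
11^6 / 6! = 1771561/720 = 1771561/720

1771561/720


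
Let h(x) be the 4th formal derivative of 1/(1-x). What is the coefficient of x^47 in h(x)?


Differentiating 4 times: d^4/dx^4 [1/(1-x)] = 4!/(1-x)^5.
The expansion 1/(1-x)^5 = sum_{k>=0} C(k+4, 4) x^k, so the coefficient of x^n in 4!/(1-x)^5 is 4! * C(n+4, 4).
For n = 47: 24 * C(51, 4) = 24 * 249900 = 5997600

5997600


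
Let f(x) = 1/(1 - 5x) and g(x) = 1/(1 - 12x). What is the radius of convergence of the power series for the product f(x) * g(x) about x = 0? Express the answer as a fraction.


The radius of 1/(1 - 5x) is 1/5 (nearest singularity at x = 1/5), and the radius of 1/(1 - 12x) is 1/12.
The product f(x)*g(x) = 1/((1 - 5x)(1 - 12x)) has singularities at both 1/5 and 1/12, so its radius of convergence is the distance to the nearest one:
min(1/5, 1/12) = 1/12.

1/12


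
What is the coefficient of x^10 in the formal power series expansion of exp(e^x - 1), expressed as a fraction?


exp(e^x - 1) is the exponential generating function for the Bell numbers Bell_k: exp(e^x - 1) = sum_{k>=0} Bell_k x^k / k!.
So the coefficient of x^10 in exp(e^x - 1) is Bell_10 / 10!.
Computing: Bell_10 = 115975 and 10! = 3628800, giving
115975/3628800 = 4639/145152.

4639/145152


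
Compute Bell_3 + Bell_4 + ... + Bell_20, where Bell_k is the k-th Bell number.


Recall Bell_k counts set partitions of a k-set (with Bell_0 = 1 by convention).
Bell_3 through Bell_20: 5, 15, 52, 203, 877, 4140, 21147, 115975, 678570, 4213597, 27644437, 190899322, 1382958545, 10480142147, 82864869804, 682076806159, 5832742205057, 51724158235372
Sum = 5 + 15 + 52 + 203 + 877 + 4140 + 21147 + 115975 + 678570 + 4213597 + 27644437 + 190899322 + 1382958545 + 10480142147 + 82864869804 + 682076806159 + 5832742205057 + 51724158235372 = 58333928795424.

58333928795424


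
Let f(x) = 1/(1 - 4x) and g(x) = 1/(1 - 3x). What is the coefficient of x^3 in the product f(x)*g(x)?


The coefficient of x^n in f*g is the Cauchy product: sum_{k=0}^{n} a^k * b^(n-k).
With a=4, b=3, n=3:
sum_{k=0}^{3} 4^k * 3^(3-k)
= 175

175


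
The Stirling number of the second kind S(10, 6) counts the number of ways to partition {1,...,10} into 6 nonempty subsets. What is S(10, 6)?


Using the explicit formula S(n,k) = (1/k!) sum_{j=0}^{k} (-1)^(k-j) C(k,j) j^n:
S(10, 6) = 22827
Equivalently, S(n,k) is n! times the coefficient of x^n in the EGF (e^x - 1)^k / k!.

22827


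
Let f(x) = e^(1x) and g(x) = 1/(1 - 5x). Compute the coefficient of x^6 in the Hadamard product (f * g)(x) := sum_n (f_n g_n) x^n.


Expanding: f_k = 1^k/k! (from e^(1x)) and g_k = 5^k (from 1/(1 - 5x)). So the Hadamard coefficient (f * g)_k = 1^k 5^k / k! = (5)^k / k!.
For k = 6: 5^6/6! = 15625/720 = 3125/144.

3125/144


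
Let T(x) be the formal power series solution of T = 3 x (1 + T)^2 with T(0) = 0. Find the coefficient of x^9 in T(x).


Apply the Lagrange inversion formula: if T = 3 x * phi(T) with phi(t) = (1 + t)^2, then [x^n] T = 3^n * (1/n) [t^(n-1)] phi(t)^n = 3^n * (1/n) [t^(n-1)] (1 + t)^(2n) = 3^n * (1/n) C(2n, n-1).
Using the identity C(2n, n-1) = C(2n, n) * n / (n+1), the unscaled factor equals C(2n, n) / (n+1) = C_n, the n-th Catalan number.
For n = 9: C_9 = C(18, 9) / 10 = 48620/10 = 4862.
With the 3^9 = 19683 factor, the coefficient is 19683 * 4862 = 95698746.

95698746


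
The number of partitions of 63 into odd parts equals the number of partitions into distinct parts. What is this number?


Computing partitions of 63 into odd parts (1, 3, 5, ...):
Using the generating function prod_{k>=0} 1/(1-x^(2k+1)),
the count is 14848

14848


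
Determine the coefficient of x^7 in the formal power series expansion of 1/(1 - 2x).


The geometric series identity gives 1/(1 - c x) = sum_{k>=0} c^k x^k, so the coefficient of x^k is c^k.
Here c = 2 and k = 7.
Computing: 2^7 = 128

128


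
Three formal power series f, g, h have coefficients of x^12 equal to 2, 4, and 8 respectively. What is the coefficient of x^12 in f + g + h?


Series addition is componentwise:
2 + 4 + 8
= 14

14


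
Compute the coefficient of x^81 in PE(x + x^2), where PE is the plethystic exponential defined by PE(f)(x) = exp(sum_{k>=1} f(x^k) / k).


With f(x) = x + x^2, the exponent is sum_{k>=1} (x^k + x^(2k)) / k = -ln(1 - x) - ln(1 - x^2). Exponentiating:
PE(x + x^2) = 1 / ((1 - x)(1 - x^2)).
This is the generating function for partitions of n into parts of size 1 or 2. The number of 2's can be any j in 0..40, and the rest are 1's, so
[x^81] = floor(81/2) + 1 = 41.

41


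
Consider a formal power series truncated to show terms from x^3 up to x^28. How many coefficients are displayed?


From x^3 to x^28 inclusive, the count is 28 - 3 + 1 = 26.

26


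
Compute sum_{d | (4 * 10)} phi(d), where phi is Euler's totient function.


First, 4 * 10 = 40. One classical identity is sum_{d | n} phi(d) = n (each k in [1, n] has a unique gcd with n, and among the k's with gcd(k, n) = n/d there are phi(d) of them). So the sum equals 40. We also verify directly:
Divisors of 40: 1, 2, 4, 5, 8, 10, 20, 40.
phi values: 1, 1, 2, 4, 4, 4, 8, 16.
Sum = 40.

40


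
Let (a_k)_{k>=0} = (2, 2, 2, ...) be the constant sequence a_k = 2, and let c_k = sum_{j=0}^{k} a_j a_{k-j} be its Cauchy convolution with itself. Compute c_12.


Since a_j = 2 for all j >= 0, the convolution sum becomes
c_k = sum_{j=0}^{k} 2 * 2 = 4 * (k + 1).
Equivalently, the generating function of (a_k) is 2/(1 - x) and its square is 4/(1 - x)^2 = sum_{k>=0} 4(k + 1) x^k.
For k = 12: 4 * 13 = 52.

52


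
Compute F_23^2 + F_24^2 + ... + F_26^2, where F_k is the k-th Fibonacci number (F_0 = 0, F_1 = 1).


There is a standard identity sum_{k=0}^{N} F_k^2 = F_N * F_{N+1} (proved inductively from the telescoping relation F_k^2 = F_k F_{k+1} - F_{k-1} F_k). Then
sum_{k=23}^{26} F_k^2 = F_26 F_27 - F_22 F_23.
Computing: F_26 = 121393, F_27 = 196418, F_22 = 17711, F_23 = 28657.
Sum = 121393 * 196418 - 17711 * 28657 = 23336226147.

23336226147


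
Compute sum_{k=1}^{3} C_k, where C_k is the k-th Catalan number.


C_1 through C_3: 1, 2, 5
Sum = 1 + 2 + 5
= 8

8


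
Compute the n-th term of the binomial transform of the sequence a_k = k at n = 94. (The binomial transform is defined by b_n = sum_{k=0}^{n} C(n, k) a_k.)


With a_k = k, b_n = sum_{k=0}^{n} C(n, k) k. Using k * C(n, k) = n * C(n-1, k-1) gives b_n = n * sum_{k>=1} C(n-1, k-1) = n * 2^(n-1).
For n = 94: 94 * 2^93 = 94 * 9903520314283042199192993792 = 930930909542605966724141416448.

930930909542605966724141416448


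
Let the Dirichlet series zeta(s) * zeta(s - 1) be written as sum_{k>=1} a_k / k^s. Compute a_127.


Convolution gives a_k = sum_{d | k} d * 1 = sum_{d | k} d = sigma(k), the sum of positive divisors of k.
For k = 127, the divisors are 1, 127, so
sigma(127) = 1 + 127 = 128.

128


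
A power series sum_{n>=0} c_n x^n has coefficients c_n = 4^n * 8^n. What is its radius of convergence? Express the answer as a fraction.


By the root test (Cauchy-Hadamard), the radius is R = 1 / limsup_n |c_n|^(1/n).
Here |c_n|^(1/n) = (4^n * 8^n)^(1/n) = 4 * 8 = 32 for all n.
So R = 1/32 = 1/32.

1/32


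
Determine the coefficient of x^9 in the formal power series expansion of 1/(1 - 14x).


The geometric series identity gives 1/(1 - c x) = sum_{k>=0} c^k x^k, so the coefficient of x^k is c^k.
Here c = 14 and k = 9.
Computing: 14^9 = 20661046784

20661046784


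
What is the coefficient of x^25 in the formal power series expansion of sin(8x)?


The Maclaurin series is sin(t) = sum_{k>=0} (-1)^k t^(2k+1) / (2k+1)!, so substituting t = 8x, only odd powers of x are nonzero, with coefficient of x^(2k+1) equal to (-1)^k 8^(2k+1) / (2k+1)!.
Write 25 = 2*12 + 1, giving the coefficient (-1)^12 * 8^25 / 25! = 37778931862957161709568/15511210043330985984000000 = 9007199254740992/3698160658676859375.

9007199254740992/3698160658676859375


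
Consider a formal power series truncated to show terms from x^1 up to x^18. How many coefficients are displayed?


From x^1 to x^18 inclusive, the count is 18 - 1 + 1 = 18.

18


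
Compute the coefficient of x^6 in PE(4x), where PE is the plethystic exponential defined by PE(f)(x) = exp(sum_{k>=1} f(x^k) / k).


With f(x) = 4x, the exponent is sum_{k>=1} 4 x^k / k = 4 * (-ln(1 - x)). Exponentiating:
PE(4x) = exp(-4 ln(1 - x)) = 1/(1 - x)^4.
By the negative binomial expansion, [x^n] 1/(1 - x)^4 = C(n + 3, 3).
For n = 6: C(9, 3) = 84.

84


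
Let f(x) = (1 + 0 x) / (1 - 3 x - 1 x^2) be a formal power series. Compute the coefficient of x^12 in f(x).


Write f(x) = sum_{k>=0} a_k x^k. Multiplying both sides by 1 - 3 x - 1 x^2 gives
(1 - 3 x - 1 x^2) sum_{k>=0} a_k x^k = 1 + 0 x.
Matching coefficients:
 x^0: a_0 = 1
 x^1: a_1 - 3 a_0 = 0  =>  a_1 = 3*1 + 0 = 3
 x^k (k >= 2): a_k = 3 a_{k-1} + 1 a_{k-2}.
Iterating: a_2 = 10, a_3 = 33, a_4 = 109, a_5 = 360, a_6 = 1189, a_7 = 3927, a_8 = 12970, a_9 = 42837, a_10 = 141481, a_11 = 467280, a_12 = 1543321.
So the coefficient of x^12 is 1543321.

1543321


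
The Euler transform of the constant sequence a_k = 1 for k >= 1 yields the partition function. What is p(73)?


The Euler transform converts the sequence a_k = 1 into the number of integer partitions.
Using the recurrence or dynamic programming:
p(73) = 6185689

6185689


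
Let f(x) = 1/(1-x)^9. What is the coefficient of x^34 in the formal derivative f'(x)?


Differentiate: d/dx [ 1/(1-x)^r ] = r / (1-x)^(r+1).
Here r = 9, so f'(x) = 9 / (1-x)^10.
The expansion of 1/(1-x)^(r+1) has coefficient of x^n equal to C(n+r, r).
So the coefficient of x^34 in f'(x) is
9 * C(43, 9) = 9 * 563921995 = 5075297955

5075297955


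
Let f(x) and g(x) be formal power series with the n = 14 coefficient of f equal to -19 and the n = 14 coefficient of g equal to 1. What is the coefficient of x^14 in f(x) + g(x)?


Addition of formal power series is termwise.
The coefficient of x^14 in f + g = -19 + 1
= -18

-18


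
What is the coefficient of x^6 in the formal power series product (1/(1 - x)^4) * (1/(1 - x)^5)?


Combine the factors: (1/(1 - x)^4) * (1/(1 - x)^5) = 1/(1 - x)^9.
Then use 1/(1 - x)^r = sum_{k>=0} C(k + r - 1, r - 1) x^k with r = 9 and k = 6:
C(14, 8) = 3003.

3003


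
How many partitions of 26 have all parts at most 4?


Using the generating function (1-x)^(-1)(1-x^2)^(-1)...(1-x^4)^(-1),
the coefficient of x^26 counts these restricted partitions.
Result = 206

206


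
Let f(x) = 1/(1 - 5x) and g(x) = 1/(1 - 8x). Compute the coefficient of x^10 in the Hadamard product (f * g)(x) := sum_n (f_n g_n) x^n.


f has coefficients f_k = 5^k and g has coefficients g_k = 8^k, so the Hadamard product has coefficient (f*g)_k = 5^k * 8^k = 40^k.
For k = 10: 40^10 = 10485760000000000.

10485760000000000


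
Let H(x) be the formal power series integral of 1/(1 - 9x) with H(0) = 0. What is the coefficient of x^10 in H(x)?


1/(1 - 9x) = sum_{k>=0} 9^k x^k. Integrating termwise with H(0) = 0:
H(x) = sum_{k>=0} 9^k x^(k+1) / (k+1) = sum_{m>=1} 9^(m-1) x^m / m.
For m = 10: 9^9/10 = 387420489/10 = 387420489/10.

387420489/10


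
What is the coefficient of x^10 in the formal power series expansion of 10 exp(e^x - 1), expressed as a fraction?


exp(e^x - 1) is the exponential generating function for the Bell numbers Bell_k: exp(e^x - 1) = sum_{k>=0} Bell_k x^k / k!.
So the coefficient of x^10 in 10 exp(e^x - 1) is 10 Bell_10 / 10!.
Computing: Bell_10 = 115975 and 10! = 3628800, giving
10 * 115975/3628800 = 23195/72576.

23195/72576


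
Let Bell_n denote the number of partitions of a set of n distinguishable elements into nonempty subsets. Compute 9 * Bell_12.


Bell_12 can be computed from the Bell triangle or from Dobinski's identity Bell_n = (1/e) * sum_{k>=0} k^n / k!.
Computing Bell_12 = 4213597.
Then 9 * 4213597 = 37922373.

37922373


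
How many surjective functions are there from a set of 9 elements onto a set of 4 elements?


By inclusion-exclusion on which target elements are missed, the number of surjections from an n-set onto a k-set is
surj(n, k) = sum_{j=0}^{k} (-1)^j C(k, j) (k - j)^n.
Equivalently surj(n, k) = k! * S(n, k), where S(n, k) is the Stirling number of the second kind.
For n = 9, k = 4:
S(9, 4) = 7770, so
surj = 4! * 7770 = 24 * 7770 = 186480.

186480


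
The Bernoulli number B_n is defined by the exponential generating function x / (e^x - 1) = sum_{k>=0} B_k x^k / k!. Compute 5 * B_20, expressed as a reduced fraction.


Bernoulli numbers can also be computed recursively via B_0 = 1 and sum_{j=0}^{m} C(m+1, j) B_j = 0 for m >= 1. Odd-index Bernoulli numbers vanish for k >= 3.
Computing B_20 = -174611/330, so 5 * B_20 = 5 * -174611/330 = -174611/66.

-174611/66


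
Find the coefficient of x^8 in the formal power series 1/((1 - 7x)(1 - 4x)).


By partial fractions or Cauchy convolution:
The coefficient equals sum_{k=0}^{8} 7^k * 4^(8-k).
= 13363821

13363821


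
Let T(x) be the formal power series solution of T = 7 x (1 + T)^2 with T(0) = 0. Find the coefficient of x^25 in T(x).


Apply the Lagrange inversion formula: if T = 7 x * phi(T) with phi(t) = (1 + t)^2, then [x^n] T = 7^n * (1/n) [t^(n-1)] phi(t)^n = 7^n * (1/n) [t^(n-1)] (1 + t)^(2n) = 7^n * (1/n) C(2n, n-1).
Using the identity C(2n, n-1) = C(2n, n) * n / (n+1), the unscaled factor equals C(2n, n) / (n+1) = C_n, the n-th Catalan number.
For n = 25: C_25 = C(50, 25) / 26 = 126410606437752/26 = 4861946401452.
With the 7^25 = 1341068619663964900807 factor, the coefficient is 1341068619663964900807 * 4861946401452 = 6520203749475414994957027780771764.

6520203749475414994957027780771764
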